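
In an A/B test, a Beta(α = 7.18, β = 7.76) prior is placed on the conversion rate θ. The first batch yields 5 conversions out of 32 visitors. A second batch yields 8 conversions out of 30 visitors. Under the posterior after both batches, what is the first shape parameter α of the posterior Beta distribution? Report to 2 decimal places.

The Beta prior is conjugate to a Binomial/Bernoulli likelihood; the update adds successes to α and failures to β.
After batch 1: Beta(7.18+5, 7.76+27) = Beta(12.18, 34.76).
After batch 2: Beta(12.18+8, 34.76+22) = Beta(20.18, 56.76).
Posterior α = 20.18.

20.18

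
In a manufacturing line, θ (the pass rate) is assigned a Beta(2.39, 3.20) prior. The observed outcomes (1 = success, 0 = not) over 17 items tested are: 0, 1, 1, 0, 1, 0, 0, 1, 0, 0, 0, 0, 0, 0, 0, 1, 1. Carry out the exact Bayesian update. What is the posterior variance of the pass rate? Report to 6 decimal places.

0.009897

The Beta prior is conjugate to a Binomial/Bernoulli likelihood; the update adds successes to α and failures to β.
Posterior: Beta(α+k, β+n−k) = Beta(2.39+6, 3.20+11) = Beta(8.39, 14.20).
Var = αβ/((α+β)²(α+β+1)) = 8.39·14.20/(22.59²·23.59) = 0.009897.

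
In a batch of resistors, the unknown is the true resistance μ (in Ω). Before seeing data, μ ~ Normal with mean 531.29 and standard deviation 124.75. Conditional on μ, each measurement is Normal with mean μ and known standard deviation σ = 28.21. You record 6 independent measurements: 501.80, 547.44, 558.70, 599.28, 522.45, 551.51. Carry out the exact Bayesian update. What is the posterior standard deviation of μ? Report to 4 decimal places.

For Normal data with known variance σ², a Normal(μ₀, σ₀²) prior on μ is conjugate. Posterior precision = 1/σ₀² + n/σ²; posterior mean is the precision-weighted average of μ₀ and x̄.
σ₀² = 124.75² = 15562.5625, σ² = 28.21² = 795.8041; σ² + n·σ₀² = 795.8041 + 6·15562.5625 = 94171.1791.
Posterior precision = 1/σ₀² + n/σ² = 1/15562.5625 + 6/795.8041 = (σ² + n·σ₀²)/(σ₀²σ²) = 94171.1791/(15562.5625·795.8041); posterior variance σₙ² = σ₀²σ²/(σ² + n·σ₀²) = 15562.5625·795.8041/94171.1791 = 131.513178.
Posterior SD = √σₙ² = √(15562.5625·795.8041/94171.1791) = 11.4679.

11.4679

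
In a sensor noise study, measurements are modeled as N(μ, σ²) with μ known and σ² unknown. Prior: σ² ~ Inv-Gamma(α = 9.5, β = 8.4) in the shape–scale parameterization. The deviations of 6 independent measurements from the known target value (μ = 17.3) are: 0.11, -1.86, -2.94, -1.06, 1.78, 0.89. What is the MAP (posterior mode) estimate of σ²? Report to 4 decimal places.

With known mean μ and an Inverse-Gamma(α, β) prior on σ², the Normal likelihood is conjugate: posterior is Inv-Gamma(α + n/2, β + Σ(xᵢ−μ)²/2).
Σ(xᵢ−μ)² = (0.11)² + (-1.86)² + (-2.94)² + (-1.06)² + (1.78)² + (0.89)² = 17.1994.
Posterior: Inv-Gamma(9.5 + 6/2, 8.4 + 17.1994/2) = Inv-Gamma(12.50, 16.99970).
Mode = β/(α+1) = 16.99970/13.50 = 1.2592.

1.2592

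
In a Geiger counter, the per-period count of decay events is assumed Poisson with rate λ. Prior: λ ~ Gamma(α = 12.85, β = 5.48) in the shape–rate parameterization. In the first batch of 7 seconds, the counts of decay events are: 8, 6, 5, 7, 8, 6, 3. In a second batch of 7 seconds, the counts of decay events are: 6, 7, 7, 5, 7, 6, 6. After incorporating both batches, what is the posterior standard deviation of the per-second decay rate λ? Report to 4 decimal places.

0.5130

With a Gamma(shape α, rate β) prior, the Poisson likelihood is conjugate: the posterior is Gamma(α + ΣXᵢ, β + n).
Batch 1: sum of counts S = 43 over n = 7 seconds.
After batch 1: Gamma(α+S, β+n) = Gamma(12.85+43, 5.48+7) = Gamma(55.85, 12.48).
Batch 2: sum of counts S = 44 over n = 7 seconds.
After batch 2: Gamma(α+S, β+n) = Gamma(55.85+44, 12.48+7) = Gamma(99.85, 19.48).
SD = √α/β = √99.85/19.48 = 0.5130.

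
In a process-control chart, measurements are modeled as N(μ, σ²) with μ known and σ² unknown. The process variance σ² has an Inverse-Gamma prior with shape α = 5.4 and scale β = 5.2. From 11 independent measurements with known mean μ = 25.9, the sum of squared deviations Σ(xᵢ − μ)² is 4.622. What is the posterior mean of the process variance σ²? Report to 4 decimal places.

With known mean μ and an Inverse-Gamma(α, β) prior on σ², the Normal likelihood is conjugate: posterior is Inv-Gamma(α + n/2, β + Σ(xᵢ−μ)²/2).
Posterior: Inv-Gamma(5.4 + 11/2, 5.2 + 4.622/2) = Inv-Gamma(10.90, 7.5110).
E[σ²|data] = β/(α−1) = 7.5110/9.90 = 0.7587.

0.7587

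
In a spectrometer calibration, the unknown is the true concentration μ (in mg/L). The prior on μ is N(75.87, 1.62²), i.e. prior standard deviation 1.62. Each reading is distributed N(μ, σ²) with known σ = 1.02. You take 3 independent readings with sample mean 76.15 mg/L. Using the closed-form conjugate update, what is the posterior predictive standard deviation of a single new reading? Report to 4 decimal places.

1.1605

For Normal data with known variance σ², a Normal(μ₀, σ₀²) prior on μ is conjugate. Posterior precision = 1/σ₀² + n/σ²; posterior mean is the precision-weighted average of μ₀ and x̄.
σ₀² = 1.62² = 2.6244, σ² = 1.02² = 1.0404; σ² + n·σ₀² = 1.0404 + 3·2.6244 = 8.9136.
Posterior precision = 1/σ₀² + n/σ² = 1/2.6244 + 3/1.0404 = (σ² + n·σ₀²)/(σ₀²σ²) = 8.9136/(2.6244·1.0404); posterior variance σₙ² = σ₀²σ²/(σ² + n·σ₀²) = 2.6244·1.0404/8.9136 = 0.306321.
Predictive variance for one new observation = σₙ² + σ² = 2.6244·1.0404/8.9136 + 1.0404 = σ²·(σ₀² + 8.9136)/8.9136 = 1.0404·11.538/8.9136 = 1.346721; SD = √(1.0404·11.538/8.9136) = 1.1605.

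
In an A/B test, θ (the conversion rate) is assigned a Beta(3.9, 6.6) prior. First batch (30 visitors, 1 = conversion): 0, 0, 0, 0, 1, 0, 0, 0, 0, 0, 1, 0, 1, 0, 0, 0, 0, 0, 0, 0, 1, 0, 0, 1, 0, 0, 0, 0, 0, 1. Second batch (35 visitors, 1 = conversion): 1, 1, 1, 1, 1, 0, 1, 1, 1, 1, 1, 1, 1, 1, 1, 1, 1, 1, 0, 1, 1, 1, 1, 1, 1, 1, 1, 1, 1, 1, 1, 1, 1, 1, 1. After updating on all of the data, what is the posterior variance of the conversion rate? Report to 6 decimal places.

0.003207

The Beta prior is conjugate to a Binomial/Bernoulli likelihood; the update adds successes to α and failures to β.
After batch 1: Beta(3.9+6, 6.6+24) = Beta(9.9, 30.6).
After batch 2: Beta(9.9+33, 30.6+2) = Beta(42.9, 32.6).
Var = αβ/((α+β)²(α+β+1)) = 42.9·32.6/(75.5²·76.5) = 0.003207.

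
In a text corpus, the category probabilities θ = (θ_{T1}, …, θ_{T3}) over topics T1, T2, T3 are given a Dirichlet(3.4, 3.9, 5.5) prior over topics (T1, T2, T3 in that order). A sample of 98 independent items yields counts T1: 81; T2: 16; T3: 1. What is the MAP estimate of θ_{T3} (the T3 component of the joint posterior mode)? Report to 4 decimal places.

The Dirichlet prior is conjugate to the Multinomial likelihood: each posterior αⱼ = prior αⱼ + observed count nⱼ.
Posterior concentration: (84.4, 19.9, 6.5), total = 110.8.
Joint mode component: (α_{T3}−1)/(Σα−K) = 5.5/107.8 = 0.0510.

0.0510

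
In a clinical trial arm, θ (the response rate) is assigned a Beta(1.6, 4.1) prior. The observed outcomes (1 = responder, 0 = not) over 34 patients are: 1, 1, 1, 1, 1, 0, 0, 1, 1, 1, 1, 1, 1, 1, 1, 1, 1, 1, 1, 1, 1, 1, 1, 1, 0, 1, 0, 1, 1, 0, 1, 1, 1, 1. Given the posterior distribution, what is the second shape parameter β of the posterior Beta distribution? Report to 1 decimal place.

The Beta prior is conjugate to a Binomial/Bernoulli likelihood; the update adds successes to α and failures to β.
Posterior: Beta(α+k, β+n−k) = Beta(1.6+29, 4.1+5) = Beta(30.6, 9.1).
Posterior β = 9.1.

9.1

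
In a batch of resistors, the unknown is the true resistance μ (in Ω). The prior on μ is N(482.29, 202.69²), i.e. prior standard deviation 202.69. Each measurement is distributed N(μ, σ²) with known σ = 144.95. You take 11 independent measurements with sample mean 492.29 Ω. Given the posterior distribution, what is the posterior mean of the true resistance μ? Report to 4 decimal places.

For Normal data with known variance σ², a Normal(μ₀, σ₀²) prior on μ is conjugate. Posterior precision = 1/σ₀² + n/σ²; posterior mean is the precision-weighted average of μ₀ and x̄.
n·x̄ = 11·492.29 = 5415.19.
σ₀² = 202.69² = 41083.2361, σ² = 144.95² = 21010.5025; σ² + n·σ₀² = 21010.5025 + 11·41083.2361 = 472926.0996.
Posterior mean = (μ₀/σ₀² + n·x̄/σ²)/(1/σ₀² + n/σ²) = (σ²·μ₀ + σ₀²·n·x̄)/(σ² + n·σ₀²) = (21010.5025·482.29 + 41083.2361·5415.19)/472926.0996 = 232606684.547084/472926.0996 = 491.8457.

491.8457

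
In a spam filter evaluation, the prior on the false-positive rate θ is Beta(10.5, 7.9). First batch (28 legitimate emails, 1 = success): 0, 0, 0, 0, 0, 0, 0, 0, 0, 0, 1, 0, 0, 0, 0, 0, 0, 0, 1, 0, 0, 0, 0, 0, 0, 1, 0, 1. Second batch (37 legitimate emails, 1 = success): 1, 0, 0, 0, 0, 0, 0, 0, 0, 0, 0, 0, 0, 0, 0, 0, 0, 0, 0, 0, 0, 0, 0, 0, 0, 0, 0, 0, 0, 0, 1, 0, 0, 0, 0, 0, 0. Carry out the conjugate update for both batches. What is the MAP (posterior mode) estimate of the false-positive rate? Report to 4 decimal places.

The Beta prior is conjugate to a Binomial/Bernoulli likelihood; the update adds successes to α and failures to β.
After batch 1: Beta(10.5+4, 7.9+24) = Beta(14.5, 31.9).
After batch 2: Beta(14.5+2, 31.9+35) = Beta(16.5, 66.9).
Mode of Beta(a,b) for a,b>1 is (a−1)/(a+b−2) = 15.5/81.4 = 0.1904.

0.1904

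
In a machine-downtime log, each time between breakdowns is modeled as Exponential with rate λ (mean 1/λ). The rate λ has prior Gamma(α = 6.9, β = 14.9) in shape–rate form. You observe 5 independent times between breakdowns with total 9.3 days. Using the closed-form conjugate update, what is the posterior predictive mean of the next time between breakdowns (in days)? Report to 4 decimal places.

With a Gamma(shape α, rate β) prior on the exponential rate λ, the posterior after n observations with total T = Σxᵢ is Gamma(α+n, β+T).
Posterior: Gamma(6.9+5, 14.9+9.3) = Gamma(11.9, 24.2).
The predictive distribution for the next observation is Lomax; its mean is β/(α−1) = 24.2/10.9 = 2.2202.

2.2202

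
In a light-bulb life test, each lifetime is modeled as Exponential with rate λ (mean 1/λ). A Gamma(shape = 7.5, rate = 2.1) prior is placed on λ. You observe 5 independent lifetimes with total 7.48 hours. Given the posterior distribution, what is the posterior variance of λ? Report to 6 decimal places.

0.136201

With a Gamma(shape α, rate β) prior on the exponential rate λ, the posterior after n observations with total T = Σxᵢ is Gamma(α+n, β+T).
Posterior: Gamma(7.5+5, 2.1+7.48) = Gamma(12.5, 9.58).
Var = α/β² = 0.136201.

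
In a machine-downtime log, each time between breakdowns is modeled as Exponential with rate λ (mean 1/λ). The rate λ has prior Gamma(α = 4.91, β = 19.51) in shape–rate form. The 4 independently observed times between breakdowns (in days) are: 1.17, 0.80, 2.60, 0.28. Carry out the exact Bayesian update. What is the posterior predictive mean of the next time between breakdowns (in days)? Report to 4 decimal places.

3.0796

With a Gamma(shape α, rate β) prior on the exponential rate λ, the posterior after n observations with total T = Σxᵢ is Gamma(α+n, β+T).
Sum of observations T = 4.85 days; n = 4.
Posterior: Gamma(4.91+4, 19.51+4.85) = Gamma(8.91, 24.36).
The predictive distribution for the next observation is Lomax; its mean is β/(α−1) = 24.36/7.91 = 3.0796.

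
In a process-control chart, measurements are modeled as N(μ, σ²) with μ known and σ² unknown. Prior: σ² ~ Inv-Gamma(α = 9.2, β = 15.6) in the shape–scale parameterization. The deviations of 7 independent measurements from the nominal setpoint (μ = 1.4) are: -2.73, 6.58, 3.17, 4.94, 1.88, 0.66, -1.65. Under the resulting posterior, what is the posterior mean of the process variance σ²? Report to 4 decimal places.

With known mean μ and an Inverse-Gamma(α, β) prior on σ², the Normal likelihood is conjugate: posterior is Inv-Gamma(α + n/2, β + Σ(xᵢ−μ)²/2).
Σ(xᵢ−μ)² = (-2.73)² + (6.58)² + (3.17)² + (4.94)² + (1.88)² + (0.66)² + (-1.65)² = 91.8943.
Posterior: Inv-Gamma(9.2 + 7/2, 15.6 + 91.8943/2) = Inv-Gamma(12.70, 61.54715).
E[σ²|data] = β/(α−1) = 61.54715/11.70 = 5.2604.

5.2604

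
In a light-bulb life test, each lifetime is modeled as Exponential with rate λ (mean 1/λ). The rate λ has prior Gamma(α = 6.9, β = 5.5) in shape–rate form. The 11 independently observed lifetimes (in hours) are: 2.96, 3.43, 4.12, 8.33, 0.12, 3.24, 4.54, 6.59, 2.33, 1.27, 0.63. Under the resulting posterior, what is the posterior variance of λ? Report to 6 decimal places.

0.009654

With a Gamma(shape α, rate β) prior on the exponential rate λ, the posterior after n observations with total T = Σxᵢ is Gamma(α+n, β+T).
Sum of observations T = 37.56 hours; n = 11.
Posterior: Gamma(6.9+11, 5.5+37.56) = Gamma(17.9, 43.06).
Var = α/β² = 0.009654.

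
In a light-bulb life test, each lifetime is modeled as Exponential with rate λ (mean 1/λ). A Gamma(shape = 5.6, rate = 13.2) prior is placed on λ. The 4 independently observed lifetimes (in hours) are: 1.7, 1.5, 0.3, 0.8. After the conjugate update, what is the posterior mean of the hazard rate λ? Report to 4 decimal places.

With a Gamma(shape α, rate β) prior on the exponential rate λ, the posterior after n observations with total T = Σxᵢ is Gamma(α+n, β+T).
Sum of observations T = 4.3 hours; n = 4.
Posterior: Gamma(5.6+4, 13.2+4.3) = Gamma(9.6, 17.5).
Posterior mean of λ = α/β = 9.6/17.5 = 0.5486.

0.5486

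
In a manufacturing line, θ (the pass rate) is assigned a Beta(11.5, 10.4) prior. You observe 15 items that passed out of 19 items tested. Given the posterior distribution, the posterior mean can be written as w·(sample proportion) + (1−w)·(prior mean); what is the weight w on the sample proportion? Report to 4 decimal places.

The Beta prior is conjugate to a Binomial/Bernoulli likelihood; the update adds successes to α and failures to β.
Posterior mean = (α₀+k)/(α₀+β₀+n) = [n/(α₀+β₀+n)]·(k/n) + [(α₀+β₀)/(α₀+β₀+n)]·α₀/(α₀+β₀), so only n and the prior enter the weight.
The weight on the data is w = n/(α₀+β₀+n) = 19/(11.5+10.4+19) = 19/40.9 = 0.4645.

0.4645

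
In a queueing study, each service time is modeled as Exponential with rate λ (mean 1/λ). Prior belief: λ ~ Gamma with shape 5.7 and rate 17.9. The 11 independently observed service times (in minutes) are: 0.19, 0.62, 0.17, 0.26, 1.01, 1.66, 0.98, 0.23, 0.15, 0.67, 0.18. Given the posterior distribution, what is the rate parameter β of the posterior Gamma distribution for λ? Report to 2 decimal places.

24.02

With a Gamma(shape α, rate β) prior on the exponential rate λ, the posterior after n observations with total T = Σxᵢ is Gamma(α+n, β+T).
Sum of observations T = 6.12 minutes; n = 11.
Posterior: Gamma(5.7+11, 17.9+6.12) = Gamma(16.7, 24.02).
Posterior β = 24.02.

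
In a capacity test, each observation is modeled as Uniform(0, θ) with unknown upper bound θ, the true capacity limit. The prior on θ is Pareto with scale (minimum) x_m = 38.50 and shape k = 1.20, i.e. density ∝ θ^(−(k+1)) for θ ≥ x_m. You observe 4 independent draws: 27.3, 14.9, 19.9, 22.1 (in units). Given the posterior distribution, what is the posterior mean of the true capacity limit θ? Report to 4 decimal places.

47.6667

A Pareto(scale x_m, shape k) prior on the upper bound θ of Uniform(0, θ) is conjugate: posterior is Pareto(max(x_m, max xᵢ), k + n).
Sample maximum = 27.3; prior scale x_m = 38.50 → posterior scale = max = 38.50.
Posterior shape = 1.20 + 4 = 5.20.
E[θ|data] = k·x_m/(k−1) = 5.20·38.50/4.20 = 47.6667.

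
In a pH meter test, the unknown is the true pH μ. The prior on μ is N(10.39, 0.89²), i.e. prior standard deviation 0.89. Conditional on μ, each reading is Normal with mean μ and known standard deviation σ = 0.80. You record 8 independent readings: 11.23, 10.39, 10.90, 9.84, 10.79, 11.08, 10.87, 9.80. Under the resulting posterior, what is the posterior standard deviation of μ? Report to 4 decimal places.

For Normal data with known variance σ², a Normal(μ₀, σ₀²) prior on μ is conjugate. Posterior precision = 1/σ₀² + n/σ²; posterior mean is the precision-weighted average of μ₀ and x̄.
σ₀² = 0.89² = 0.7921, σ² = 0.80² = 0.64; σ² + n·σ₀² = 0.64 + 8·0.7921 = 6.9768.
Posterior precision = 1/σ₀² + n/σ² = 1/0.7921 + 8/0.64 = (σ² + n·σ₀²)/(σ₀²σ²) = 6.9768/(0.7921·0.64); posterior variance σₙ² = σ₀²σ²/(σ² + n·σ₀²) = 0.7921·0.64/6.9768 = 0.072661.
Posterior SD = √σₙ² = √(0.7921·0.64/6.9768) = 0.2696.

0.2696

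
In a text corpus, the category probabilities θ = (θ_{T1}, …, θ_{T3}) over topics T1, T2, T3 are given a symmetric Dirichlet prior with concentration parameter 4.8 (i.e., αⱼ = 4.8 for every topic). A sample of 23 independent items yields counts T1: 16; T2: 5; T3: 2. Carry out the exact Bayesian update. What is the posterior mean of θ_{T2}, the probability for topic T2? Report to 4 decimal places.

0.2620

The Dirichlet prior is conjugate to the Multinomial likelihood: each posterior αⱼ = prior αⱼ + observed count nⱼ.
Posterior concentration: (20.8, 9.8, 6.8), total = 37.4.
E[θ_{T2}|data] = α_{T2}/Σα = 9.8/37.4 = 0.2620.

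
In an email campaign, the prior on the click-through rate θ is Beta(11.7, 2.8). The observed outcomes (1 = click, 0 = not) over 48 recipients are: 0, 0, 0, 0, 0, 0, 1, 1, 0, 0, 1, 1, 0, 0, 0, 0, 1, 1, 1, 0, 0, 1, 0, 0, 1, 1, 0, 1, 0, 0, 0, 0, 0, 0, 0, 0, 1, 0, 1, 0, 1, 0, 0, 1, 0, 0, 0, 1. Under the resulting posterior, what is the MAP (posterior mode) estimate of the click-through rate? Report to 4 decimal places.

The Beta prior is conjugate to a Binomial/Bernoulli likelihood; the update adds successes to α and failures to β.
Posterior: Beta(α+k, β+n−k) = Beta(11.7+16, 2.8+32) = Beta(27.7, 34.8).
Mode of Beta(a,b) for a,b>1 is (a−1)/(a+b−2) = 26.7/60.5 = 0.4413.

0.4413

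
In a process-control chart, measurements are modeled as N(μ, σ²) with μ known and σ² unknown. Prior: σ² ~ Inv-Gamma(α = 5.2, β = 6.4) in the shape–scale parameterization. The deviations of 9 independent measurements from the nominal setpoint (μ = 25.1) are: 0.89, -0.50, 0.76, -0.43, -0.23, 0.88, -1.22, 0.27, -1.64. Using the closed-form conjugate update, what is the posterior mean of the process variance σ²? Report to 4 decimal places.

With known mean μ and an Inverse-Gamma(α, β) prior on σ², the Normal likelihood is conjugate: posterior is Inv-Gamma(α + n/2, β + Σ(xᵢ−μ)²/2).
Σ(xᵢ−μ)² = (0.89)² + (-0.50)² + (0.76)² + (-0.43)² + (-0.23)² + (0.88)² + (-1.22)² + (0.27)² + (-1.64)² = 6.8828.
Posterior: Inv-Gamma(5.2 + 9/2, 6.4 + 6.8828/2) = Inv-Gamma(9.70, 9.84140).
E[σ²|data] = β/(α−1) = 9.84140/8.70 = 1.1312.

1.1312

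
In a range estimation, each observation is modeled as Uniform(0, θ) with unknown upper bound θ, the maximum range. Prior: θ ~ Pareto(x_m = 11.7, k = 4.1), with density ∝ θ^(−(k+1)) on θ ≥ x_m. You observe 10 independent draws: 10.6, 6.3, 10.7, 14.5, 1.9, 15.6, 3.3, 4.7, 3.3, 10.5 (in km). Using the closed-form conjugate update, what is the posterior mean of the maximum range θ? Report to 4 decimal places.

16.7908

A Pareto(scale x_m, shape k) prior on the upper bound θ of Uniform(0, θ) is conjugate: posterior is Pareto(max(x_m, max xᵢ), k + n).
Sample maximum = 15.6; prior scale x_m = 11.7 → posterior scale = max = 15.6.
Posterior shape = 4.1 + 10 = 14.1.
E[θ|data] = k·x_m/(k−1) = 14.1·15.6/13.1 = 16.7908.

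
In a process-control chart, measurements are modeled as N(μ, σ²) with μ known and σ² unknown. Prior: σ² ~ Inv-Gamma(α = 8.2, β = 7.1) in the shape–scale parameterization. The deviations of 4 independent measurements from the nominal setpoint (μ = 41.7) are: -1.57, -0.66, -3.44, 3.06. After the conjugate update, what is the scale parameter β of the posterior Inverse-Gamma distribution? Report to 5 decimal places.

With known mean μ and an Inverse-Gamma(α, β) prior on σ², the Normal likelihood is conjugate: posterior is Inv-Gamma(α + n/2, β + Σ(xᵢ−μ)²/2).
Σ(xᵢ−μ)² = (-1.57)² + (-0.66)² + (-3.44)² + (3.06)² = 24.0977.
Posterior: Inv-Gamma(8.2 + 4/2, 7.1 + 24.0977/2) = Inv-Gamma(10.20, 19.14885).
Posterior β = 19.14885.

19.14885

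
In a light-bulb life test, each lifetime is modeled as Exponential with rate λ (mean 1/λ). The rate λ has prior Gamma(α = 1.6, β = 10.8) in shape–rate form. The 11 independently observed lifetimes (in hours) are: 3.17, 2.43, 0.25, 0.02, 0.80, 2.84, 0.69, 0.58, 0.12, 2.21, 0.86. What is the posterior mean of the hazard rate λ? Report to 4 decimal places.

With a Gamma(shape α, rate β) prior on the exponential rate λ, the posterior after n observations with total T = Σxᵢ is Gamma(α+n, β+T).
Sum of observations T = 13.97 hours; n = 11.
Posterior: Gamma(1.6+11, 10.8+13.97) = Gamma(12.6, 24.77).
Posterior mean of λ = α/β = 12.6/24.77 = 0.5087.

0.5087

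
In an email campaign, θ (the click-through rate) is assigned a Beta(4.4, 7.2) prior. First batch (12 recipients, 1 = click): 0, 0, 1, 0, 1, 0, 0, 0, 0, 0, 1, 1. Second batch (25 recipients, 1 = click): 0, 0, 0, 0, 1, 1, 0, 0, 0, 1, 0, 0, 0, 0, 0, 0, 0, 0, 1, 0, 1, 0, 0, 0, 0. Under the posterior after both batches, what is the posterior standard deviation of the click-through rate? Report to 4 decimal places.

0.0635

The Beta prior is conjugate to a Binomial/Bernoulli likelihood; the update adds successes to α and failures to β.
After batch 1: Beta(4.4+4, 7.2+8) = Beta(8.4, 15.2).
After batch 2: Beta(8.4+5, 15.2+20) = Beta(13.4, 35.2).
Var = αβ/((α+β)²(α+β+1)) = 13.4·35.2/(48.6²·49.6) = 0.00402618; SD = √0.00402618 = 0.0635.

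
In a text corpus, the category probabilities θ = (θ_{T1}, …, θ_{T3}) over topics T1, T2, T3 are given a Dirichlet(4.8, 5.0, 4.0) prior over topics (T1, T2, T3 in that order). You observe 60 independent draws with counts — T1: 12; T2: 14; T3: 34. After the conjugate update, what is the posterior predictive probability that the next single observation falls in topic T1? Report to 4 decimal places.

0.2276

The Dirichlet prior is conjugate to the Multinomial likelihood: each posterior αⱼ = prior αⱼ + observed count nⱼ.
Posterior concentration: (16.8, 19.0, 38.0), total = 73.8.
P(next = T1 | data) = α_{T1}/Σα = 0.2276.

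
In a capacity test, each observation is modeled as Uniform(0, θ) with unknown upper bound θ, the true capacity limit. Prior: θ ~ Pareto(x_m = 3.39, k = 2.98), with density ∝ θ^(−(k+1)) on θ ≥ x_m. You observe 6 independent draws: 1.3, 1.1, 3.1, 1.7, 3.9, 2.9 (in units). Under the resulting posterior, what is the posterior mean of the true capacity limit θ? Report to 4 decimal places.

4.3887

A Pareto(scale x_m, shape k) prior on the upper bound θ of Uniform(0, θ) is conjugate: posterior is Pareto(max(x_m, max xᵢ), k + n).
Sample maximum = 3.9; prior scale x_m = 3.39 → posterior scale = max = 3.90.
Posterior shape = 2.98 + 6 = 8.98.
E[θ|data] = k·x_m/(k−1) = 8.98·3.90/7.98 = 4.3887.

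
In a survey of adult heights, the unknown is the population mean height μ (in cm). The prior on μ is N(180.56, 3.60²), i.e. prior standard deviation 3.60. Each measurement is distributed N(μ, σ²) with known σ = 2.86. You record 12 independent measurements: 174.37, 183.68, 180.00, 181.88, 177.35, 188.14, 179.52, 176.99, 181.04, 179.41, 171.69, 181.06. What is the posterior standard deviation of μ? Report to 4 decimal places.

0.8047

For Normal data with known variance σ², a Normal(μ₀, σ₀²) prior on μ is conjugate. Posterior precision = 1/σ₀² + n/σ²; posterior mean is the precision-weighted average of μ₀ and x̄.
σ₀² = 3.60² = 12.96, σ² = 2.86² = 8.1796; σ² + n·σ₀² = 8.1796 + 12·12.96 = 163.6996.
Posterior precision = 1/σ₀² + n/σ² = 1/12.96 + 12/8.1796 = (σ² + n·σ₀²)/(σ₀²σ²) = 163.6996/(12.96·8.1796); posterior variance σₙ² = σ₀²σ²/(σ² + n·σ₀²) = 12.96·8.1796/163.6996 = 0.647574.
Posterior SD = √σₙ² = √(12.96·8.1796/163.6996) = 0.8047.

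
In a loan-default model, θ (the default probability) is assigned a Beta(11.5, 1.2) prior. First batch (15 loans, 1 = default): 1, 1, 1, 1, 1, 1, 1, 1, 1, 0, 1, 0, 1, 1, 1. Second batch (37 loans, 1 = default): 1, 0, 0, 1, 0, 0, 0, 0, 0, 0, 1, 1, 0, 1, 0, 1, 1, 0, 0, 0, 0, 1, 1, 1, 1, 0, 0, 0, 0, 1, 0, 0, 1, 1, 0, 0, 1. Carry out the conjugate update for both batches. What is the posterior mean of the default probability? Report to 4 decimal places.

The Beta prior is conjugate to a Binomial/Bernoulli likelihood; the update adds successes to α and failures to β.
After batch 1: Beta(11.5+13, 1.2+2) = Beta(24.5, 3.2).
After batch 2: Beta(24.5+15, 3.2+22) = Beta(39.5, 25.2).
Posterior mean = α/(α+β) = 39.5/64.7 = 0.6105.

0.6105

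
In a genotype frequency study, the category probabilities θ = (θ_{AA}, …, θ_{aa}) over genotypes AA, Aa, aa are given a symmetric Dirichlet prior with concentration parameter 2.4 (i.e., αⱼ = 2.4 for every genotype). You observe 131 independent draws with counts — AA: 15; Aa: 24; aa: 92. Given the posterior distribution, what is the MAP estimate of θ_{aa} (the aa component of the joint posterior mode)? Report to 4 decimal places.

0.6908

The Dirichlet prior is conjugate to the Multinomial likelihood: each posterior αⱼ = prior αⱼ + observed count nⱼ.
Posterior concentration: (17.4, 26.4, 94.4), total = 138.2.
Joint mode component: (α_{aa}−1)/(Σα−K) = 93.4/135.2 = 0.6908.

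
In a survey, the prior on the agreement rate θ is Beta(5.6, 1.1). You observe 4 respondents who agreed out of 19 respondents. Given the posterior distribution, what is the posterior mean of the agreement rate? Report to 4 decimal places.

0.3735

The Beta prior is conjugate to a Binomial/Bernoulli likelihood; the update adds successes to α and failures to β.
Posterior: Beta(α+k, β+n−k) = Beta(5.6+4, 1.1+15) = Beta(9.6, 16.1).
Posterior mean = α/(α+β) = 9.6/25.7 = 0.3735.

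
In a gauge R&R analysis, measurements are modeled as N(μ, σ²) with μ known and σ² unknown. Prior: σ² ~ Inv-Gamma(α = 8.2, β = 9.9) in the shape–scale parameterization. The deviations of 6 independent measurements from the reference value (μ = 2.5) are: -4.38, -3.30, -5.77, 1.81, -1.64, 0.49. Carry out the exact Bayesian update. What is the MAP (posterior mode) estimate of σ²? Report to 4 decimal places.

3.6628

With known mean μ and an Inverse-Gamma(α, β) prior on σ², the Normal likelihood is conjugate: posterior is Inv-Gamma(α + n/2, β + Σ(xᵢ−μ)²/2).
Σ(xᵢ−μ)² = (-4.38)² + (-3.30)² + (-5.77)² + (1.81)² + (-1.64)² + (0.49)² = 69.5731.
Posterior: Inv-Gamma(8.2 + 6/2, 9.9 + 69.5731/2) = Inv-Gamma(11.20, 44.68655).
Mode = β/(α+1) = 44.68655/12.20 = 3.6628.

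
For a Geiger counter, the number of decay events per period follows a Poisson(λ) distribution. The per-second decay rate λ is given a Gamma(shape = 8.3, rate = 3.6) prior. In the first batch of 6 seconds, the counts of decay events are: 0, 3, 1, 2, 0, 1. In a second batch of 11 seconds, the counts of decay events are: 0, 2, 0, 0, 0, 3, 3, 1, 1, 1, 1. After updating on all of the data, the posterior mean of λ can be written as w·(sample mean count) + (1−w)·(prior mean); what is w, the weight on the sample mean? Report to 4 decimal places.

0.8252

With a Gamma(shape α, rate β) prior, the Poisson likelihood is conjugate: the posterior is Gamma(α + ΣXᵢ, β + n).
Total number of seconds: n = 6 + 11 = 17.
Posterior mean = (α₀+S)/(β₀+n) = [n/(β₀+n)]·(S/n) + [β₀/(β₀+n)]·(α₀/β₀), so only n and β₀ enter the weight.
Weight on data w = n/(β₀+n) = 17/(3.6+17) = 17/20.6 = 0.8252.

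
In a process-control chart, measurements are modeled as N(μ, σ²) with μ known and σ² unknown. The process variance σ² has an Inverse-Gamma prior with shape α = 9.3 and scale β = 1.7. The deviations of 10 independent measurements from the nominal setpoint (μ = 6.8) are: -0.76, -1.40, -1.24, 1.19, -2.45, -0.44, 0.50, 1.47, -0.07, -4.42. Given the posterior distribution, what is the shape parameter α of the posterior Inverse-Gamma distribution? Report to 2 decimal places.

With known mean μ and an Inverse-Gamma(α, β) prior on σ², the Normal likelihood is conjugate: posterior is Inv-Gamma(α + n/2, β + Σ(xᵢ−μ)²/2).
Σ(xᵢ−μ)² = (-0.76)² + (-1.40)² + (-1.24)² + (1.19)² + (-2.45)² + (-0.44)² + (0.50)² + (1.47)² + (-0.07)² + (-4.42)² = 33.6396.
Posterior: Inv-Gamma(9.3 + 10/2, 1.7 + 33.6396/2) = Inv-Gamma(14.30, 18.51980).
Posterior α = 14.30.

14.30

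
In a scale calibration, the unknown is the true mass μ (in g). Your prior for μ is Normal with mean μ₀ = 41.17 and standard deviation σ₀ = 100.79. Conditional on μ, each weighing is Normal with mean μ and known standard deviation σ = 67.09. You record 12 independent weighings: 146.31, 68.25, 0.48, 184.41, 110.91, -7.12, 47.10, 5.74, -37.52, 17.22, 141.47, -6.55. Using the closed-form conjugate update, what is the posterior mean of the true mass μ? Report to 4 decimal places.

55.3675

For Normal data with known variance σ², a Normal(μ₀, σ₀²) prior on μ is conjugate. Posterior precision = 1/σ₀² + n/σ²; posterior mean is the precision-weighted average of μ₀ and x̄.
Σxᵢ = 146.31 + 68.25 + 0.48 + 184.41 + 110.91 + (-7.12) + 47.10 + 5.74 + (-37.52) + 17.22 + 141.47 + (-6.55) = 670.7, so n·x̄ = 670.7.
σ₀² = 100.79² = 10158.6241, σ² = 67.09² = 4501.0681; σ² + n·σ₀² = 4501.0681 + 12·10158.6241 = 126404.5573.
Posterior mean = (μ₀/σ₀² + n·x̄/σ²)/(1/σ₀² + n/σ²) = (σ²·μ₀ + σ₀²·n·x̄)/(σ² + n·σ₀²) = (4501.0681·41.17 + 10158.6241·670.7)/126404.5573 = 6998698.157547/126404.5573 = 55.3675.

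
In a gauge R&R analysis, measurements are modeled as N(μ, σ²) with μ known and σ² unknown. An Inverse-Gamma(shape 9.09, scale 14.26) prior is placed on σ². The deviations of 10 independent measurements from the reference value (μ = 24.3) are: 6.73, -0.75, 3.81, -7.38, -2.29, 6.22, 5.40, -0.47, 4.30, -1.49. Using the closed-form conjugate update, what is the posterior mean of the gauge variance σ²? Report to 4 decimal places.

With known mean μ and an Inverse-Gamma(α, β) prior on σ², the Normal likelihood is conjugate: posterior is Inv-Gamma(α + n/2, β + Σ(xᵢ−μ)²/2).
Σ(xᵢ−μ)² = (6.73)² + (-0.75)² + (3.81)² + (-7.38)² + (-2.29)² + (6.22)² + (5.40)² + (-0.47)² + (4.30)² + (-1.49)² = 208.8594.
Posterior: Inv-Gamma(9.09 + 10/2, 14.26 + 208.8594/2) = Inv-Gamma(14.09, 118.68970).
E[σ²|data] = β/(α−1) = 118.68970/13.09 = 9.0672.

9.0672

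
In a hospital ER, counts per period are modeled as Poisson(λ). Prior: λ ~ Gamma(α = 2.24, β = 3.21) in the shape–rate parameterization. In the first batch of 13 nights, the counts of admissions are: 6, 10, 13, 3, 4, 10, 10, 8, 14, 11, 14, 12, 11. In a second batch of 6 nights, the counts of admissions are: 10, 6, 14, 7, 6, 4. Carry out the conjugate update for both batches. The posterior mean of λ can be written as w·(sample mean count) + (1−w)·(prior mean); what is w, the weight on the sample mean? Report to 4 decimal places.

With a Gamma(shape α, rate β) prior, the Poisson likelihood is conjugate: the posterior is Gamma(α + ΣXᵢ, β + n).
Total number of nights: n = 13 + 6 = 19.
Posterior mean = (α₀+S)/(β₀+n) = [n/(β₀+n)]·(S/n) + [β₀/(β₀+n)]·(α₀/β₀), so only n and β₀ enter the weight.
Weight on data w = n/(β₀+n) = 19/(3.21+19) = 19/22.21 = 0.8555.

0.8555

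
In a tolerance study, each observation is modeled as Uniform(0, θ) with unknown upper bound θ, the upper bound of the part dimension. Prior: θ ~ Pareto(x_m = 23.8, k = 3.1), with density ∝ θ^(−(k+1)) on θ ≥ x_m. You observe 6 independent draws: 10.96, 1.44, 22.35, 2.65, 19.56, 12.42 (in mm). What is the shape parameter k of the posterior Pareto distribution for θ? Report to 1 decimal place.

A Pareto(scale x_m, shape k) prior on the upper bound θ of Uniform(0, θ) is conjugate: posterior is Pareto(max(x_m, max xᵢ), k + n).
Sample maximum = 22.35; prior scale x_m = 23.8 → posterior scale = max = 23.80.
Posterior shape = 3.1 + 6 = 9.1.
Posterior shape k = 9.1.

9.1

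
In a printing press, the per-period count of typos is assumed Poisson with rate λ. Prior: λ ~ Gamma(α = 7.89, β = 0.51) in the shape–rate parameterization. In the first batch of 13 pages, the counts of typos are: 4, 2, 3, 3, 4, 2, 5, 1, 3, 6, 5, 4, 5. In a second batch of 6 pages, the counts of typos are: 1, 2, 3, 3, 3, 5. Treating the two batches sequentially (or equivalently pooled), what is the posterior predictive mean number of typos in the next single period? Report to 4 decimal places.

3.6848

With a Gamma(shape α, rate β) prior, the Poisson likelihood is conjugate: the posterior is Gamma(α + ΣXᵢ, β + n).
Batch 1: sum of counts S = 47 over n = 13 pages.
After batch 1: Gamma(α+S, β+n) = Gamma(7.89+47, 0.51+13) = Gamma(54.89, 13.51).
Batch 2: sum of counts S = 17 over n = 6 pages.
After batch 2: Gamma(α+S, β+n) = Gamma(54.89+17, 13.51+6) = Gamma(71.89, 19.51).
The predictive distribution for one future period is NegBinom with mean α/β = 3.6848.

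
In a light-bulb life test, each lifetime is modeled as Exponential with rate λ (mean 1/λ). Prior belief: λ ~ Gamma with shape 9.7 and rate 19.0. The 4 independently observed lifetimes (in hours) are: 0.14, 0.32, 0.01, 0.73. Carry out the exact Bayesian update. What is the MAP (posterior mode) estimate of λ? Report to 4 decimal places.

0.6287

With a Gamma(shape α, rate β) prior on the exponential rate λ, the posterior after n observations with total T = Σxᵢ is Gamma(α+n, β+T).
Sum of observations T = 1.20 hours; n = 4.
Posterior: Gamma(9.7+4, 19.0+1.20) = Gamma(13.7, 20.20).
Mode = (α−1)/β = 0.6287.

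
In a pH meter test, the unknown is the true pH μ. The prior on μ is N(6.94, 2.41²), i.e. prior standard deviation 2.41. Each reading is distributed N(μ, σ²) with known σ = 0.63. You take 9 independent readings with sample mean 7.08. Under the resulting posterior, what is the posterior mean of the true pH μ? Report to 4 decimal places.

For Normal data with known variance σ², a Normal(μ₀, σ₀²) prior on μ is conjugate. Posterior precision = 1/σ₀² + n/σ²; posterior mean is the precision-weighted average of μ₀ and x̄.
n·x̄ = 9·7.08 = 63.72.
σ₀² = 2.41² = 5.8081, σ² = 0.63² = 0.3969; σ² + n·σ₀² = 0.3969 + 9·5.8081 = 52.6698.
Posterior mean = (μ₀/σ₀² + n·x̄/σ²)/(1/σ₀² + n/σ²) = (σ²·μ₀ + σ₀²·n·x̄)/(σ² + n·σ₀²) = (0.3969·6.94 + 5.8081·63.72)/52.6698 = 372.846618/52.6698 = 7.0789.

7.0789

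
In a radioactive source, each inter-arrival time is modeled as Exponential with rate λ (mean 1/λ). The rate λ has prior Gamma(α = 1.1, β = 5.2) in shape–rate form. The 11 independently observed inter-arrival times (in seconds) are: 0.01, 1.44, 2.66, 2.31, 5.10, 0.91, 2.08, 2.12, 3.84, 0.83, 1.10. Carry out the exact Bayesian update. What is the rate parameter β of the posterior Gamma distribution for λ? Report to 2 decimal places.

27.60

With a Gamma(shape α, rate β) prior on the exponential rate λ, the posterior after n observations with total T = Σxᵢ is Gamma(α+n, β+T).
Sum of observations T = 22.40 seconds; n = 11.
Posterior: Gamma(1.1+11, 5.2+22.40) = Gamma(12.1, 27.60).
Posterior β = 27.60.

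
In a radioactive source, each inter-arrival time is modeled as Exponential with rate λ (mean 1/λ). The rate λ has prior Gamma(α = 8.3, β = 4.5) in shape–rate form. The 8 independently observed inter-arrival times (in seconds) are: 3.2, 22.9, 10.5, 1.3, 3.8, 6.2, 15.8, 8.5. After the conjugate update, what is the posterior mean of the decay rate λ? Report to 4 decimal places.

With a Gamma(shape α, rate β) prior on the exponential rate λ, the posterior after n observations with total T = Σxᵢ is Gamma(α+n, β+T).
Sum of observations T = 72.2 seconds; n = 8.
Posterior: Gamma(8.3+8, 4.5+72.2) = Gamma(16.3, 76.7).
Posterior mean of λ = α/β = 16.3/76.7 = 0.2125.

0.2125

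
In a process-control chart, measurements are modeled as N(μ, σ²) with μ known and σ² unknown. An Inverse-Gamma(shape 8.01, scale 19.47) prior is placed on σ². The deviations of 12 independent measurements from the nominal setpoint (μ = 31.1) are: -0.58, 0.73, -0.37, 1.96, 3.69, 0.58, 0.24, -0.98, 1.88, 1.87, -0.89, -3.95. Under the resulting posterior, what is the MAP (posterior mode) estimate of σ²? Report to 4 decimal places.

With known mean μ and an Inverse-Gamma(α, β) prior on σ², the Normal likelihood is conjugate: posterior is Inv-Gamma(α + n/2, β + Σ(xᵢ−μ)²/2).
Σ(xᵢ−μ)² = (-0.58)² + (0.73)² + (-0.37)² + (1.96)² + (3.69)² + (0.58)² + (0.24)² + (-0.98)² + (1.88)² + (1.87)² + (-0.89)² + (-3.95)² = 43.2442.
Posterior: Inv-Gamma(8.01 + 12/2, 19.47 + 43.2442/2) = Inv-Gamma(14.01, 41.09210).
Mode = β/(α+1) = 41.09210/15.01 = 2.7376.

2.7376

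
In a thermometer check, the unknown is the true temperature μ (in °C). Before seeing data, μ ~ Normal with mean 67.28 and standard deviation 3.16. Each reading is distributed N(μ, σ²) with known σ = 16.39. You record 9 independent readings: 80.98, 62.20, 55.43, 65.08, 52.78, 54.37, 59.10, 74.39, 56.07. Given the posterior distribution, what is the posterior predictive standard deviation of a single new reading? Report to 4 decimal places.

For Normal data with known variance σ², a Normal(μ₀, σ₀²) prior on μ is conjugate. Posterior precision = 1/σ₀² + n/σ²; posterior mean is the precision-weighted average of μ₀ and x̄.
σ₀² = 3.16² = 9.9856, σ² = 16.39² = 268.6321; σ² + n·σ₀² = 268.6321 + 9·9.9856 = 358.5025.
Posterior precision = 1/σ₀² + n/σ² = 1/9.9856 + 9/268.6321 = (σ² + n·σ₀²)/(σ₀²σ²) = 358.5025/(9.9856·268.6321); posterior variance σₙ² = σ₀²σ²/(σ² + n·σ₀²) = 9.9856·268.6321/358.5025 = 7.482382.
Predictive variance for one new observation = σₙ² + σ² = 9.9856·268.6321/358.5025 + 268.6321 = σ²·(σ₀² + 358.5025)/358.5025 = 268.6321·368.4881/358.5025 = 276.114482; SD = √(268.6321·368.4881/358.5025) = 16.6167.

16.6167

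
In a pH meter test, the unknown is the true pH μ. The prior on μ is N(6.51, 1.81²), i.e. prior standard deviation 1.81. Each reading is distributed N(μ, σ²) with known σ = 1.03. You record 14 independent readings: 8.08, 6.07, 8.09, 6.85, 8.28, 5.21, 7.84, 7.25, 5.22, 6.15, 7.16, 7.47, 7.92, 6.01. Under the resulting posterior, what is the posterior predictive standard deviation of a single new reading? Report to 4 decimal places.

For Normal data with known variance σ², a Normal(μ₀, σ₀²) prior on μ is conjugate. Posterior precision = 1/σ₀² + n/σ²; posterior mean is the precision-weighted average of μ₀ and x̄.
σ₀² = 1.81² = 3.2761, σ² = 1.03² = 1.0609; σ² + n·σ₀² = 1.0609 + 14·3.2761 = 46.9263.
Posterior precision = 1/σ₀² + n/σ² = 1/3.2761 + 14/1.0609 = (σ² + n·σ₀²)/(σ₀²σ²) = 46.9263/(3.2761·1.0609); posterior variance σₙ² = σ₀²σ²/(σ² + n·σ₀²) = 3.2761·1.0609/46.9263 = 0.074065.
Predictive variance for one new observation = σₙ² + σ² = 3.2761·1.0609/46.9263 + 1.0609 = σ²·(σ₀² + 46.9263)/46.9263 = 1.0609·50.2024/46.9263 = 1.134965; SD = √(1.0609·50.2024/46.9263) = 1.0653.

1.0653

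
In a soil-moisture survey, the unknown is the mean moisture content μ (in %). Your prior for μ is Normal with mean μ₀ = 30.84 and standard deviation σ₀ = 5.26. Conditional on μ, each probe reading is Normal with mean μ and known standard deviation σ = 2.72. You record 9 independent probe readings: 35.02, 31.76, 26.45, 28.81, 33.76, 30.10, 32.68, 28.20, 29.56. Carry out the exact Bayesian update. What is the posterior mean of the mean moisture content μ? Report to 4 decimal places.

30.7084

For Normal data with known variance σ², a Normal(μ₀, σ₀²) prior on μ is conjugate. Posterior precision = 1/σ₀² + n/σ²; posterior mean is the precision-weighted average of μ₀ and x̄.
Σxᵢ = 35.02 + 31.76 + 26.45 + 28.81 + 33.76 + 30.10 + 32.68 + 28.20 + 29.56 = 276.34, so n·x̄ = 276.34.
σ₀² = 5.26² = 27.6676, σ² = 2.72² = 7.3984; σ² + n·σ₀² = 7.3984 + 9·27.6676 = 256.4068.
Posterior mean = (μ₀/σ₀² + n·x̄/σ²)/(1/σ₀² + n/σ²) = (σ²·μ₀ + σ₀²·n·x̄)/(σ² + n·σ₀²) = (7.3984·30.84 + 27.6676·276.34)/256.4068 = 7873.83124/256.4068 = 30.7084.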